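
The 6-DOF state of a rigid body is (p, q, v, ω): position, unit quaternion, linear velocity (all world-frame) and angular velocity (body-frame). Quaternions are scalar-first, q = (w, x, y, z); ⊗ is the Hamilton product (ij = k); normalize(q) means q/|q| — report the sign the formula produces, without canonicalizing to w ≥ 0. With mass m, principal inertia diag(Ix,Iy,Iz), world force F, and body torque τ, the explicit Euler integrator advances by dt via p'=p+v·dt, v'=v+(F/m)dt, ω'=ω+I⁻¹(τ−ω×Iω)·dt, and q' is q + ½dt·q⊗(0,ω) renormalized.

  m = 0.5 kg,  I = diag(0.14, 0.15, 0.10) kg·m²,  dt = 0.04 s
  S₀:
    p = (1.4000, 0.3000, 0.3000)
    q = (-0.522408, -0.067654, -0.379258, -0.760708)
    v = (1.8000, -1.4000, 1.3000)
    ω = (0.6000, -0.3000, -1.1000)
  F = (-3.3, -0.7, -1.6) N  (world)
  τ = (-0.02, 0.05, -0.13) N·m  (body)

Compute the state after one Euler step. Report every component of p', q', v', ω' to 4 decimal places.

a = F/m = (-6.6000, -1.4000, -3.2000)
p + v·dt = (1.4720, 0.2440, 0.3520)
v' = v + a·dt = (1.5360, -1.4560, 1.1720)
ω×(Iω) gyroscopic = (-0.0165, -0.0264, -0.0018)
angular accel α = (-0.0250, 0.5093, -1.2820)
ω + α·dt = (0.5990, -0.2796, -1.1513)
2q̇ = q⊗(0,ω) = (-0.9099638, -0.1244734, -0.3741218, 0.8224998)
updated quaternion q' = (-0.5404, -0.0701, -0.3866, -0.7440)

p' = (1.4720, 0.2440, 0.3520)
q' = (-0.5404, -0.0701, -0.3866, -0.7440)
v' = (1.5360, -1.4560, 1.1720)
ω' = (0.5990, -0.2796, -1.1513)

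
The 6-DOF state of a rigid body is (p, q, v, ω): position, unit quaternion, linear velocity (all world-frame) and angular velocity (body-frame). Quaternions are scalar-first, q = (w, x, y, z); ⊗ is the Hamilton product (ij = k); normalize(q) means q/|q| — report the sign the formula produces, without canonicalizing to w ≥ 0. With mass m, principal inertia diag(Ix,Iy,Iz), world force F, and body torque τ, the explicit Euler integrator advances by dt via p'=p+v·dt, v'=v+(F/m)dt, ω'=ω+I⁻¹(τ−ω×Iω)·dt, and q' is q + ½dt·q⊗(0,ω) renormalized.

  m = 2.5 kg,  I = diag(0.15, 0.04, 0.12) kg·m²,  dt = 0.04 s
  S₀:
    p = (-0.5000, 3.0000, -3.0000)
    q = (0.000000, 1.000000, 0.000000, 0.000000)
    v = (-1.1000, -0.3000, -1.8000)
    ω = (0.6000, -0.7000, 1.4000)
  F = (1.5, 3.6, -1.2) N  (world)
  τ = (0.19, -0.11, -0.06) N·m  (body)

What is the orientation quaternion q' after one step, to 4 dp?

q' = (-0.0120, 0.9994, -0.0280, -0.0140)

q⊗(0,ω) = (-0.6000000, 0.0000000, -1.4000000, -0.7000000)
q' = normalize(q + ½dt·q⊗(0,ω)) = (-0.0120, 0.9994, -0.0280, -0.0140)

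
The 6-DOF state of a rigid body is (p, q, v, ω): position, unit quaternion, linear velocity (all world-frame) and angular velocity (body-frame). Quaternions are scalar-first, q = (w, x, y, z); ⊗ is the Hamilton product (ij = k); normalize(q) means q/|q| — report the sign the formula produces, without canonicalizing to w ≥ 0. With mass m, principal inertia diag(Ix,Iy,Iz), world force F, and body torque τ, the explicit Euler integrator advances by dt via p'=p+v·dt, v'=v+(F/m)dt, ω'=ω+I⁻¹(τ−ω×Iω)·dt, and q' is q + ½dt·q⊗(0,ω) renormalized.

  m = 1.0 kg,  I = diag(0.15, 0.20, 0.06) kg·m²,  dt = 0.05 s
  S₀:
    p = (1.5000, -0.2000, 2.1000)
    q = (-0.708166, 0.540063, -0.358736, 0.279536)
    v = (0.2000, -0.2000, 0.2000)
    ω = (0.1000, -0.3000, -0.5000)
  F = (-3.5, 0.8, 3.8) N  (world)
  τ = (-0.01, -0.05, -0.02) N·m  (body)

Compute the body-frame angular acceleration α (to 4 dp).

α = (0.0733, -0.2275, -0.3083)

ω×(Iω) gyroscopic = (-0.0210, -0.0045, -0.0015)
angular accel α = (0.0733, -0.2275, -0.3083)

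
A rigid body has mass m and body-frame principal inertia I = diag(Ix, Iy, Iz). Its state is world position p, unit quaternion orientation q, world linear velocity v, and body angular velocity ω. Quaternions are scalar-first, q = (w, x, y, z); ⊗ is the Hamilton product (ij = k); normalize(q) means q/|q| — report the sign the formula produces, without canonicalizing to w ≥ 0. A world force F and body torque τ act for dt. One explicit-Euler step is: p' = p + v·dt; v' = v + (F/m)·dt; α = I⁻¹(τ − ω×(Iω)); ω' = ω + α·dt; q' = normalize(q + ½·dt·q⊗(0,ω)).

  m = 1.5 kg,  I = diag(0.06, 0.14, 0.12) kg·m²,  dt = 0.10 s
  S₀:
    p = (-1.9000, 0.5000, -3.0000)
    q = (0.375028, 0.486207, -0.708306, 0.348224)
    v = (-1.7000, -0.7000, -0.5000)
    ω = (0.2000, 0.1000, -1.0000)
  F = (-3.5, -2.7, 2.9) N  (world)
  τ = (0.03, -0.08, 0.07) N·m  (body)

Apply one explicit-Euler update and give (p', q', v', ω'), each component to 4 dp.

p' = (-2.0700, 0.4300, -3.0500)
q' = (0.3906, 0.5229, -0.6777, 0.3385)
v' = (-1.9333, -0.8800, -0.3067)
ω' = (0.2467, 0.0343, -0.9430)

a = F/m = (-2.3333, -1.8000, 1.9333)
p' = p + v·dt = (-2.0700, 0.4300, -3.0500)
v' = v + a·dt = (-1.9333, -0.8800, -0.3067)
gyro term ω×Iω = (0.0020, 0.0120, 0.0016)
angular accel α = (0.4667, -0.6571, 0.5700)
ω + α·dt = (0.2467, 0.0343, -0.9430)
q⊗(0,ω) = (0.3218132, 0.7484892, 0.5933546, -0.1847461)
updated quaternion q' = (0.3906, 0.5229, -0.6777, 0.3385)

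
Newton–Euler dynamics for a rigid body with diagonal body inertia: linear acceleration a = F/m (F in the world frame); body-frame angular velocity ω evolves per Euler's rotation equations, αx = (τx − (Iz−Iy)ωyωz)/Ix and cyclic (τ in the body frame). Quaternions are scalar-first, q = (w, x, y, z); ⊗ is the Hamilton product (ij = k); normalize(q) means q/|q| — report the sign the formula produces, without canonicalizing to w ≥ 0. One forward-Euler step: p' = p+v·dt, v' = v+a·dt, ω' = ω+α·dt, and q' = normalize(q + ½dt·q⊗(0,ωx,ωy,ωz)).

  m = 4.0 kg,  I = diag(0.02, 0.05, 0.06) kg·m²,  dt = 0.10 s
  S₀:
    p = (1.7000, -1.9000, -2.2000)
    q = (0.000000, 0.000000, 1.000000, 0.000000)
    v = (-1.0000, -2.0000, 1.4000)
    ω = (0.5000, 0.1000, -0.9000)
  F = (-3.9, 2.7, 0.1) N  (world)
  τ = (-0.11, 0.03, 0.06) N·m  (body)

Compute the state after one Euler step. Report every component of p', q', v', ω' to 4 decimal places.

α = I⁻¹(τ − ω×Iω) = (-5.4550, 0.2400, 0.9750)
new body rate ω' = (-0.0455, 0.1240, -0.8025)
q⊗(0,ω) = (-0.1000000, -0.9000000, 0.0000000, -0.5000000)
updated quaternion q' = (-0.0050, -0.0449, 0.9987, -0.0250)
a = F/m = (-0.9750, 0.6750, 0.0250)
new position p' = (1.6000, -2.1000, -2.0600)
new velocity v' = (-1.0975, -1.9325, 1.4025)

p' = (1.6000, -2.1000, -2.0600)
q' = (-0.0050, -0.0449, 0.9987, -0.0250)
v' = (-1.0975, -1.9325, 1.4025)
ω' = (-0.0455, 0.1240, -0.8025)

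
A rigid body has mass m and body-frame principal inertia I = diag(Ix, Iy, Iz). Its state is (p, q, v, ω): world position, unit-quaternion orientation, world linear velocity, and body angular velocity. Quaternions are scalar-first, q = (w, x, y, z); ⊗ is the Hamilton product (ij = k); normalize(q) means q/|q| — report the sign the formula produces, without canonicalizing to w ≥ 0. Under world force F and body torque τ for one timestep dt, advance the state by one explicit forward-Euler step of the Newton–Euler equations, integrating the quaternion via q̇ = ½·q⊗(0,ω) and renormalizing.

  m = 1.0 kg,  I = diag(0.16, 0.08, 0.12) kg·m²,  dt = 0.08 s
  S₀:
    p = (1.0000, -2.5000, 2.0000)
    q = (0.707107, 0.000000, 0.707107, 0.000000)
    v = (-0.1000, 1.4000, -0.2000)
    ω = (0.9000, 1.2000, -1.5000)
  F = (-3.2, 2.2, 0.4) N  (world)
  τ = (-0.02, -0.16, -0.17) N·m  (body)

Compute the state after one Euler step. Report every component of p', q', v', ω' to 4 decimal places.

p' = p + v·dt = (0.9920, -2.3880, 1.9840)
v + (F/m)dt = (-0.3560, 1.5760, -0.1680)
(τ − ω×Iω)/I = (0.3250, -1.3250, -0.6967)
ω + α·dt = (0.9260, 1.0940, -1.5557)
q⊗(0,ω) = (-0.8485284, -0.4242642, 0.8485284, -1.6970568)
q' = normalize(q + ½dt·q⊗(0,ω)) = (0.6708, -0.0169, 0.7384, -0.0676)

p' = (0.9920, -2.3880, 1.9840)
q' = (0.6708, -0.0169, 0.7384, -0.0676)
v' = (-0.3560, 1.5760, -0.1680)
ω' = (0.9260, 1.0940, -1.5557)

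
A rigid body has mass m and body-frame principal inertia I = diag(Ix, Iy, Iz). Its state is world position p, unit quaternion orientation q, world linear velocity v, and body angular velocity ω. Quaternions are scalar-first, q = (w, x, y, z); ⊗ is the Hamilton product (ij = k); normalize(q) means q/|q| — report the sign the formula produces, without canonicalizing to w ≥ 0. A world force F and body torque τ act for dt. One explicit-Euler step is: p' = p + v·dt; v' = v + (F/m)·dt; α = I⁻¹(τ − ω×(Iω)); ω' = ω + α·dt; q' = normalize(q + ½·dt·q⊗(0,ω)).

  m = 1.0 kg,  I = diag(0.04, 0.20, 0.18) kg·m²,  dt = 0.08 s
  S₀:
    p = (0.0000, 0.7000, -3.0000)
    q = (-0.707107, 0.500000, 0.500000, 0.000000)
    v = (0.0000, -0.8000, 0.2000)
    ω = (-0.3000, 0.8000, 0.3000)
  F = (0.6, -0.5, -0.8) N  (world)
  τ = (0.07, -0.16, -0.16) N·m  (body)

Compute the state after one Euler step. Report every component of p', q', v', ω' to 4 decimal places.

p' = (0.0000, 0.6360, -2.9840)
q' = (-0.7166, 0.5141, 0.4711, 0.0135)
v' = (0.0480, -0.8400, 0.1360)
ω' = (-0.1504, 0.7310, 0.2460)

(τ − ω×Iω)/I = (1.8700, -0.8630, -0.6756)
new body rate ω' = (-0.1504, 0.7310, 0.2460)
Hamilton product q⊗(0,ω) = (-0.2500000, 0.3621321, -0.7156856, 0.3378679)
updated quaternion q' = (-0.7166, 0.5141, 0.4711, 0.0135)
p' = p + v·dt = (0.0000, 0.6360, -2.9840)
v + (F/m)dt = (0.0480, -0.8400, 0.1360)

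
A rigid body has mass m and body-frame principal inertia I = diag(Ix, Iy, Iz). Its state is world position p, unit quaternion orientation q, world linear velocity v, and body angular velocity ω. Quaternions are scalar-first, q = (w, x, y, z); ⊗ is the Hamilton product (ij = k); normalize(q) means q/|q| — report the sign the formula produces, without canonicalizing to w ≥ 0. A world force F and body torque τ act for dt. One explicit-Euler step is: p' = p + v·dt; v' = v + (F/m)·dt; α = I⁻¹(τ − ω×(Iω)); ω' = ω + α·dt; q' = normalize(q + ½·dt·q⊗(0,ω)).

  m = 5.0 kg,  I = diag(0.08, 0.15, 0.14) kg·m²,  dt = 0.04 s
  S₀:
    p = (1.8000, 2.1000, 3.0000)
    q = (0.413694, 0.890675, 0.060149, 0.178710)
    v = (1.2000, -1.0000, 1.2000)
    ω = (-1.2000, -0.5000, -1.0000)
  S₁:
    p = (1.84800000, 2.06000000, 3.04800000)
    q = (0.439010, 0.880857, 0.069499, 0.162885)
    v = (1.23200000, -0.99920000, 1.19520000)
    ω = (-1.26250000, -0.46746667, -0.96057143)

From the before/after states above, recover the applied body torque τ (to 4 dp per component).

ω₁ − ω₀ = (-0.06250000, 0.03253333, 0.03942857)
precession coupling = (-0.0050, -0.0720, 0.0420)
I·α + gyro = (-0.1300, 0.0500, 0.1800)

τ = (-0.1300, 0.0500, 0.1800)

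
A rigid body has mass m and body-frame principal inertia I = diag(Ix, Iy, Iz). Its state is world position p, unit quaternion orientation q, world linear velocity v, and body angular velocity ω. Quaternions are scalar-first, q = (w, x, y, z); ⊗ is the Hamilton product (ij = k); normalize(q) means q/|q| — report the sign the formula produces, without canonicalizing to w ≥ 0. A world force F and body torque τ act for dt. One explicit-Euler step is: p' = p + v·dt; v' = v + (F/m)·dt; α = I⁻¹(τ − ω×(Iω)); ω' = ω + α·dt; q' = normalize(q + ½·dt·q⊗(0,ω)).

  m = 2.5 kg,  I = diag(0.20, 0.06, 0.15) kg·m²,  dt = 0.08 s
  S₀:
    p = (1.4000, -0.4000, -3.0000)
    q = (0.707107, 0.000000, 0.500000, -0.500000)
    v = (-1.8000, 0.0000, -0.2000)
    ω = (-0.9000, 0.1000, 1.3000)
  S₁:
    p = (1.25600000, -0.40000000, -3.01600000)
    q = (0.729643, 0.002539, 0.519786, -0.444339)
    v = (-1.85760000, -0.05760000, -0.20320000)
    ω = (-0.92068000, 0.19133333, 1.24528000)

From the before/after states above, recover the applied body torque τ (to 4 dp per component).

ω₁ − ω₀ = (-0.02068000, 0.09133333, -0.05472000)
gyro term ω₀×Iω₀ = (0.0117, -0.0585, 0.0126)
I·α + gyro = (-0.0400, 0.0100, -0.0900)

τ = (-0.0400, 0.0100, -0.0900)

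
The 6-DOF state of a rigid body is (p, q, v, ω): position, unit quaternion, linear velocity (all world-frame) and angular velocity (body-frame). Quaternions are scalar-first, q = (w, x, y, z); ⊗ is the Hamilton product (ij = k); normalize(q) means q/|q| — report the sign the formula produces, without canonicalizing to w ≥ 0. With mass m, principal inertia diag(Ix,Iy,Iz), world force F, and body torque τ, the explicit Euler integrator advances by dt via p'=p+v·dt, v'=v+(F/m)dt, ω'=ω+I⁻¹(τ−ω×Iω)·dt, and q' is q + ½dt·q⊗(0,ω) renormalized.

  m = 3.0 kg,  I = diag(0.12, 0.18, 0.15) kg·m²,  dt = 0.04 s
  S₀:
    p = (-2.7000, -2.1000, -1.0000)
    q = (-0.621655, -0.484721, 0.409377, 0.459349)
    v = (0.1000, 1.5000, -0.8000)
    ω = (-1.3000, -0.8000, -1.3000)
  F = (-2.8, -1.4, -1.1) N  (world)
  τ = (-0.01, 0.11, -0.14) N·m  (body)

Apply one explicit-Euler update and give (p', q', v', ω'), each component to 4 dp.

p' = (-2.6960, -2.0400, -1.0320)
q' = (-0.6153, -0.4715, 0.3945, 0.4935)
v' = (0.0627, 1.4813, -0.8147)
ω' = (-1.2929, -0.7643, -1.3540)

a = F/m = (-0.9333, -0.4667, -0.3667)
new position p' = (-2.6960, -2.0400, -1.0320)
v' = v + a·dt = (0.0627, 1.4813, -0.8147)
α = I⁻¹(τ − ω×Iω) = (0.1767, 0.8928, -1.3493)
new body rate ω' = (-1.2929, -0.7643, -1.3540)
2q̇ = q⊗(0,ω) = (0.2945180, 0.6434406, -0.7299670, 1.7281184)
updated quaternion q' = (-0.6153, -0.4715, 0.3945, 0.4935)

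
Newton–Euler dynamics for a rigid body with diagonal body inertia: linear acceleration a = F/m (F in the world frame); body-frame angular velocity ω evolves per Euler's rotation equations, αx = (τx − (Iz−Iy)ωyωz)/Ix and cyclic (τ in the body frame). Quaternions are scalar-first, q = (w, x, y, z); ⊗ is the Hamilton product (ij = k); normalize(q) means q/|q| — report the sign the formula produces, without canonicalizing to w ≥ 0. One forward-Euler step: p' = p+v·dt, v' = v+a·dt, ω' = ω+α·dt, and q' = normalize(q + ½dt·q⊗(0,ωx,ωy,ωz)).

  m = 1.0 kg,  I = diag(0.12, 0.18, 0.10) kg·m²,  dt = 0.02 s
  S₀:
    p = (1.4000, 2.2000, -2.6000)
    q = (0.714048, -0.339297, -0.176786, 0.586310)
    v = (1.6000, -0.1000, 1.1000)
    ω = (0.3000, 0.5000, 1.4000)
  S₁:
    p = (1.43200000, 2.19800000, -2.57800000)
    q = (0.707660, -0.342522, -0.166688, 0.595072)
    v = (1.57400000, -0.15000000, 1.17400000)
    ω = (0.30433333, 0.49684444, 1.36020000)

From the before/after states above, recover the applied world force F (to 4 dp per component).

F = (-1.3000, -2.5000, 3.7000)

Δv = v₁−v₀ = (-0.02600000, -0.05000000, 0.07400000)
m·(v₁−v₀)/dt = (-1.3000, -2.5000, 3.7000)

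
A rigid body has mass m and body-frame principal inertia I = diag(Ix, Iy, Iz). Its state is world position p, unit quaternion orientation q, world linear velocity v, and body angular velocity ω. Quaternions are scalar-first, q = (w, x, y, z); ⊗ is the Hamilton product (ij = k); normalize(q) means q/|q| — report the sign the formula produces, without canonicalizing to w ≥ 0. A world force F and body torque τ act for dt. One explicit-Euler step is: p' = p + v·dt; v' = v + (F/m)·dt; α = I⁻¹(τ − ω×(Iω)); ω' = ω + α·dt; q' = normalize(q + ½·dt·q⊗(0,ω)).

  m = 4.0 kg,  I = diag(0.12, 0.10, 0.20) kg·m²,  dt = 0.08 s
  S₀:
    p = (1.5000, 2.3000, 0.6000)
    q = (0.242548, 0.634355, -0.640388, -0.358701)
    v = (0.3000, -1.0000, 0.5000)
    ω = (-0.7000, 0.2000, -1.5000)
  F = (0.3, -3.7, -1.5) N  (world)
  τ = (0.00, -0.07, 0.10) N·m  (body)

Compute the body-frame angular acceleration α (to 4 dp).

precession coupling ω×(Iω) = (-0.0300, -0.0840, 0.0028)
α = I⁻¹(τ − ω×Iω) = (0.2500, 0.1400, 0.4860)

α = (0.2500, 0.1400, 0.4860)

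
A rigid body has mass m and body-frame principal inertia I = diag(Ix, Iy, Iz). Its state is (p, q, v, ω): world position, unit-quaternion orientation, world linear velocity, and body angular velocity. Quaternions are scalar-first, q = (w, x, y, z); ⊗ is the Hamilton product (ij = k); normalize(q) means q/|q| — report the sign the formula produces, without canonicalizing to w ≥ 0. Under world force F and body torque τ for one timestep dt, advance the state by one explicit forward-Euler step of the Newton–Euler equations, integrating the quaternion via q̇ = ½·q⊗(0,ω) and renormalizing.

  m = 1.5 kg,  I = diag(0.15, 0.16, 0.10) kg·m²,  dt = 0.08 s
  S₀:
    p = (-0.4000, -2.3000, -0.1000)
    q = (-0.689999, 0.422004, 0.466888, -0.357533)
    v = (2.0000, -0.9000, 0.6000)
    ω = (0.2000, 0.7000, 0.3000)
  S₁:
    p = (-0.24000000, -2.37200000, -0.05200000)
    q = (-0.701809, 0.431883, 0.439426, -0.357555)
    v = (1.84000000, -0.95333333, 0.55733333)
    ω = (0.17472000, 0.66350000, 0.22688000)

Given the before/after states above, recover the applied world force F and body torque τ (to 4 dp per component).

F = (-3.0000, -1.0000, -0.8000)
τ = (-0.0600, -0.0700, -0.0900)

velocity change Δv = (-0.16000000, -0.05333333, -0.04266667)
applied force F = (-3.0000, -1.0000, -0.8000)
ω₁ − ω₀ = (-0.02528000, -0.03650000, -0.07312000)
precession coupling = (-0.0126, 0.0030, 0.0014)
I·α + gyro = (-0.0600, -0.0700, -0.0900)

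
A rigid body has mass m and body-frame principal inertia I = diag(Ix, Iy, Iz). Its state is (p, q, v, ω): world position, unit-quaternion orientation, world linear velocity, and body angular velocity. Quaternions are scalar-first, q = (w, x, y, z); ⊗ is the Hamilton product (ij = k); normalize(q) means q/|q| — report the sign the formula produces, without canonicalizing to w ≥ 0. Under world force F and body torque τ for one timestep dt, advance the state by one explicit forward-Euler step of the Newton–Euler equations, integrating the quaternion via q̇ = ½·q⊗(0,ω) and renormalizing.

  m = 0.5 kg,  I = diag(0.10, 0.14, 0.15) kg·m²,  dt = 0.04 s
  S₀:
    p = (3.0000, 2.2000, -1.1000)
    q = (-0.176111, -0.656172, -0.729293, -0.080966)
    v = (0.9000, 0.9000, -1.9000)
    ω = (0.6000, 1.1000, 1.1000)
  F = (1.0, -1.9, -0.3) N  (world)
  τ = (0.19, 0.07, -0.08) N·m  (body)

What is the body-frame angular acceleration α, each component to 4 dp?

ω×(Iω) gyroscopic = (0.0121, -0.0330, 0.0264)
α = I⁻¹(τ − ω×Iω) = (1.7790, 0.7357, -0.7093)

α = (1.7790, 0.7357, -0.7093)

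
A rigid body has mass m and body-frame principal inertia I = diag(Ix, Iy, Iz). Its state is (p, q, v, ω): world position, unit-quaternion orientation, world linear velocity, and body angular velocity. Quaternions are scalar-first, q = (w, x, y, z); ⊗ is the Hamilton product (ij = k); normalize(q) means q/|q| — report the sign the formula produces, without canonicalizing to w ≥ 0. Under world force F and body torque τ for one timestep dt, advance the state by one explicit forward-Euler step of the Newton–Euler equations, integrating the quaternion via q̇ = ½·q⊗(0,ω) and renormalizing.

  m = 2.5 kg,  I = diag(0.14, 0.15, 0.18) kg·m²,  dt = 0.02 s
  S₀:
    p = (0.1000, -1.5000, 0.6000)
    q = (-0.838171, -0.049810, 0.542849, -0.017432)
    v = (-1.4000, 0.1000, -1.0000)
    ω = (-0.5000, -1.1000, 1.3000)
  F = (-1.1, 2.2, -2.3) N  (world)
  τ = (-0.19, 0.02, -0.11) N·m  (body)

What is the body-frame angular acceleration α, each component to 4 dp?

precession coupling ω×(Iω) = (-0.0429, 0.0260, 0.0055)
α = I⁻¹(τ − ω×Iω) = (-1.0507, -0.0400, -0.6417)

α = (-1.0507, -0.0400, -0.6417)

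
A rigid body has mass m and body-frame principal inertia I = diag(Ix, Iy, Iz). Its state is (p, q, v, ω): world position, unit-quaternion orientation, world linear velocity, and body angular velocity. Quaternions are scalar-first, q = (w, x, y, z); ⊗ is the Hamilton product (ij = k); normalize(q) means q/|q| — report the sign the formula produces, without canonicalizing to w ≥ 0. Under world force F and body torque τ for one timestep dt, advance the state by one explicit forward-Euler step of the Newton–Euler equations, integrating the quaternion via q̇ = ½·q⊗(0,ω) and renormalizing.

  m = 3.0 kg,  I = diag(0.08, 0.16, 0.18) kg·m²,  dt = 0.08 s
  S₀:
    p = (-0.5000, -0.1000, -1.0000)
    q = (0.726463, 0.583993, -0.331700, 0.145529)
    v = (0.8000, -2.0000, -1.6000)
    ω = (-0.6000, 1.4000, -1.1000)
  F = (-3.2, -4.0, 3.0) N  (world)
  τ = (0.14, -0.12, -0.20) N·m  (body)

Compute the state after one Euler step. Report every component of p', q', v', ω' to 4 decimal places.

linear accel F/m = (-1.0667, -1.3333, 1.0000)
p' = p + v·dt = (-0.4360, -0.2600, -1.1280)
v + (F/m)dt = (0.7147, -2.1067, -1.5200)
ω×(Iω) gyroscopic = (-0.0308, -0.0660, -0.0672)
α = I⁻¹(τ − ω×Iω) = (2.1350, -0.3375, -0.7378)
ω' = ω + α·dt = (-0.4292, 1.3730, -1.1590)
Hamilton product q⊗(0,ω) = (0.9748577, -0.2747484, 1.5721231, -0.1805391)
q' = normalize(q + ½dt·q⊗(0,ω)) = (0.7633, 0.5714, -0.2681, 0.1379)

p' = (-0.4360, -0.2600, -1.1280)
q' = (0.7633, 0.5714, -0.2681, 0.1379)
v' = (0.7147, -2.1067, -1.5200)
ω' = (-0.4292, 1.3730, -1.1590)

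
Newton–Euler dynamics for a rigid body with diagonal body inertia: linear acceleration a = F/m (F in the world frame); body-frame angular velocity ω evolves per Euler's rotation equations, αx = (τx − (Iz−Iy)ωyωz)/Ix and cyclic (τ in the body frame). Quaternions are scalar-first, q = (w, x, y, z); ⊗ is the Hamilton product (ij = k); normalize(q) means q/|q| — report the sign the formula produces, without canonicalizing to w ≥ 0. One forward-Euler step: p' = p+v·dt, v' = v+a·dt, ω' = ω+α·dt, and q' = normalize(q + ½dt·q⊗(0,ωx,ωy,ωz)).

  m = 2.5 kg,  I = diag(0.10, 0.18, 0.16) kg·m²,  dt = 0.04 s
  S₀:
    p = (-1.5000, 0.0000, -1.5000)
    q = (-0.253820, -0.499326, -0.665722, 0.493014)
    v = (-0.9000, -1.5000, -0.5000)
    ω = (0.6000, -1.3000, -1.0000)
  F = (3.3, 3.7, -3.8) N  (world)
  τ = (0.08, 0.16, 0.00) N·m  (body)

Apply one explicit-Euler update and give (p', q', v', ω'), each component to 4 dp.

a = F/m = (1.3200, 1.4800, -1.5200)
new position p' = (-1.5360, -0.0600, -1.5200)
v + (F/m)dt = (-0.8472, -1.4408, -0.5608)
angular accel α = (1.0600, 0.6889, 0.3900)
ω' = ω + α·dt = (0.6424, -1.2724, -0.9844)
q⊗(0,ω) = (-0.0728290, 1.1543482, 0.1264484, 1.3023770)
q + ½dt·q⊗(0,ω), renormalized = (-0.2551, -0.4759, -0.6628, 0.5187)

p' = (-1.5360, -0.0600, -1.5200)
q' = (-0.2551, -0.4759, -0.6628, 0.5187)
v' = (-0.8472, -1.4408, -0.5608)
ω' = (0.6424, -1.2724, -0.9844)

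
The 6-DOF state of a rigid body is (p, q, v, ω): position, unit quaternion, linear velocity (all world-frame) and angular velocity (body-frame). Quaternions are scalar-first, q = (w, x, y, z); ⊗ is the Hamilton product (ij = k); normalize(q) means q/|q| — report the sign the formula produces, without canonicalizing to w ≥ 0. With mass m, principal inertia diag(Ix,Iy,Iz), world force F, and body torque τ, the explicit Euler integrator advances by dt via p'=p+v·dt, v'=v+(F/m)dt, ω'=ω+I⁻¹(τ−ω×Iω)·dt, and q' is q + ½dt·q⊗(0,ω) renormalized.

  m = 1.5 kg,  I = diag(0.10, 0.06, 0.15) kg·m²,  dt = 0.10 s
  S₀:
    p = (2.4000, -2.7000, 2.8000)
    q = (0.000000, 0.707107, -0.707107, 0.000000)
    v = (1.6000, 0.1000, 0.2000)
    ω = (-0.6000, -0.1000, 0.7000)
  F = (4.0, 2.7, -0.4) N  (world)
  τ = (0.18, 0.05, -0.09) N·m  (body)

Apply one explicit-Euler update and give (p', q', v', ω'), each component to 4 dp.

a = (2.6667, 1.8000, -0.2667)
new position p' = (2.5600, -2.6900, 2.8200)
v' = v + a·dt = (1.8667, 0.2800, 0.1733)
gyro term ω×Iω = (-0.0063, 0.0210, -0.0024)
α = I⁻¹(τ − ω×Iω) = (1.8630, 0.4833, -0.5840)
ω + α·dt = (-0.4137, -0.0517, 0.6416)
Hamilton product q⊗(0,ω) = (0.3535535, -0.4949749, -0.4949749, -0.4949749)
q' = normalize(q + ½dt·q⊗(0,ω)) = (0.0177, 0.6816, -0.7311, -0.0247)

p' = (2.5600, -2.6900, 2.8200)
q' = (0.0177, 0.6816, -0.7311, -0.0247)
v' = (1.8667, 0.2800, 0.1733)
ω' = (-0.4137, -0.0517, 0.6416)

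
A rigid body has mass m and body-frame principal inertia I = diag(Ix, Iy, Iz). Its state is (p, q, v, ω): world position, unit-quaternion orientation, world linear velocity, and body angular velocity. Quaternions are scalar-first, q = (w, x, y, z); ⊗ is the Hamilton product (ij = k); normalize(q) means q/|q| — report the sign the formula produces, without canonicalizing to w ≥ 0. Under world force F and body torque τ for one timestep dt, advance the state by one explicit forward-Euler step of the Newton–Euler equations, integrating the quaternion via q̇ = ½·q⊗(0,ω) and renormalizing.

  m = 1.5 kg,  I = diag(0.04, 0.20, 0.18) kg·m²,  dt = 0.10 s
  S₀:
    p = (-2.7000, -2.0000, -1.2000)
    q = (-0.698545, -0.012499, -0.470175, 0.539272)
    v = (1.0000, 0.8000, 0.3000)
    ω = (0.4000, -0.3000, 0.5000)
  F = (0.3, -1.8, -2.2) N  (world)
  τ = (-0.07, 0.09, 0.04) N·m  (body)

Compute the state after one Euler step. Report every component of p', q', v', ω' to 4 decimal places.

p' = (-2.6000, -1.9200, -1.1700)
q' = (-0.7184, -0.0301, -0.4483, 0.5311)
v' = (1.0200, 0.6800, 0.1533)
ω' = (0.2175, -0.2410, 0.5329)

p + v·dt = (-2.6000, -1.9200, -1.1700)
v + (F/m)dt = (1.0200, 0.6800, 0.1533)
gyro term ω×Iω = (0.0030, -0.0280, -0.0192)
angular accel α = (-1.8250, 0.5900, 0.3289)
ω' = ω + α·dt = (0.2175, -0.2410, 0.5329)
2q̇ = q⊗(0,ω) = (-0.4056889, -0.3527239, 0.4315218, -0.1574528)
q + ½dt·q⊗(0,ω), renormalized = (-0.7184, -0.0301, -0.4483, 0.5311)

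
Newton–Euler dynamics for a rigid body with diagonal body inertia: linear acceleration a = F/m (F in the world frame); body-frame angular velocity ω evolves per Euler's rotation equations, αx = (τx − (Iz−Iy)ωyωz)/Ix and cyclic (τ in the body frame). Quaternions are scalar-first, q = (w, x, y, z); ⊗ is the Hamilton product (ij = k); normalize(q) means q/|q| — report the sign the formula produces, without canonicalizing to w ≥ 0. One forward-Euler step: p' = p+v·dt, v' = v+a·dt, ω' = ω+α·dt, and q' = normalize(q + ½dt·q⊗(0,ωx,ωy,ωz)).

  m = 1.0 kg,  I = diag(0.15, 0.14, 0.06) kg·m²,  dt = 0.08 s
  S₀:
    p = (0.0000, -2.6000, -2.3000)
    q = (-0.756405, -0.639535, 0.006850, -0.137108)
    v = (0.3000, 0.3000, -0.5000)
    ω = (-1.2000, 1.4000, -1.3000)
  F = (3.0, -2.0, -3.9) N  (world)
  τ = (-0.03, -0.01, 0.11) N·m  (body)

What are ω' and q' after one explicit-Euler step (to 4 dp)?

gyro term ω×Iω = (0.1456, 0.1404, 0.0168)
angular accel α = (-1.1707, -1.0743, 1.5533)
ω' = ω + α·dt = (-1.2937, 1.3141, -1.1757)
Hamilton product q⊗(0,ω) = (-0.9552724, 1.0907322, -1.7258329, 0.0961975)
q + ½dt·q⊗(0,ω), renormalized = (-0.7914, -0.5935, -0.0619, -0.1327)

ω' = (-1.2937, 1.3141, -1.1757)
q' = (-0.7914, -0.5935, -0.0619, -0.1327)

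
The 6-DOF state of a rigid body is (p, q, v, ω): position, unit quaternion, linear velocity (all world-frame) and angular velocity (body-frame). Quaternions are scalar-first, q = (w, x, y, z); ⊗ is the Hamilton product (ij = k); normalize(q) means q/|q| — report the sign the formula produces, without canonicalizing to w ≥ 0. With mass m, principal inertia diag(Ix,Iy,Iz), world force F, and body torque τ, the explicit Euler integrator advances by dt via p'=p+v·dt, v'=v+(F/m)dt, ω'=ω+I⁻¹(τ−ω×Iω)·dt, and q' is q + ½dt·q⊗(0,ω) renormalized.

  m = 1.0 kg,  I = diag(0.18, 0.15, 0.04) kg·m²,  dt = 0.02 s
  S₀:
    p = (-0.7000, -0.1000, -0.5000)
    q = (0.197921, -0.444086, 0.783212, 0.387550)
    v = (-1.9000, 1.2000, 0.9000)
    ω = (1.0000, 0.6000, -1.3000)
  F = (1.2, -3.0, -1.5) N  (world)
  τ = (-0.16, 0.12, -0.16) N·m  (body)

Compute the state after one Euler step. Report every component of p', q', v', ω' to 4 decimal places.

p + v·dt = (-0.7380, -0.0760, -0.4820)
v' = v + a·dt = (-1.8760, 1.1400, 0.8700)
α = I⁻¹(τ − ω×Iω) = (-1.3656, 2.0133, -3.5500)
ω' = ω + α·dt = (0.9727, 0.6403, -1.3710)
2q̇ = q⊗(0,ω) = (0.4779738, -1.0527846, -0.0710092, -1.3069609)
updated quaternion q' = (0.2027, -0.4545, 0.7824, 0.3744)

p' = (-0.7380, -0.0760, -0.4820)
q' = (0.2027, -0.4545, 0.7824, 0.3744)
v' = (-1.8760, 1.1400, 0.8700)
ω' = (0.9727, 0.6403, -1.3710)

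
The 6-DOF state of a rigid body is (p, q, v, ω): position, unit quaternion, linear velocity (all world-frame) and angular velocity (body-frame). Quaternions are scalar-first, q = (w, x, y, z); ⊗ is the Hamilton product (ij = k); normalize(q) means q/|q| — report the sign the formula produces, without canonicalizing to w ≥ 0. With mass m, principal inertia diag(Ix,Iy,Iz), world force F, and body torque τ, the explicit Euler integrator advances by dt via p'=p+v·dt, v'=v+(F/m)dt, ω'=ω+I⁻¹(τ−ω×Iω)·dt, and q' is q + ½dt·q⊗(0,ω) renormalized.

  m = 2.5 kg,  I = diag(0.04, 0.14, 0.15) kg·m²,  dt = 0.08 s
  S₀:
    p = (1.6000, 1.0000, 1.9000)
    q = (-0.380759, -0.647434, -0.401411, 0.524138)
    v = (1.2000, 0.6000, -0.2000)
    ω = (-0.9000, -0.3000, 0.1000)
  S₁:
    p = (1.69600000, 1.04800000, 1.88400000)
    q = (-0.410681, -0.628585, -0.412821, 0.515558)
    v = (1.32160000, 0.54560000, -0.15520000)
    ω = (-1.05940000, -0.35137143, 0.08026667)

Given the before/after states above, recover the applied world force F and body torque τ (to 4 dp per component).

F = (3.8000, -1.7000, 1.4000)
τ = (-0.0800, -0.0800, -0.0100)

v₁ − v₀ = (0.12160000, -0.05440000, 0.04480000)
m·(v₁−v₀)/dt = (3.8000, -1.7000, 1.4000)
ω₁ − ω₀ = (-0.15940000, -0.05137143, -0.01973333)
ω₀×(Iω₀) = (-0.0003, 0.0099, 0.0270)
applied torque τ = (-0.0800, -0.0800, -0.0100)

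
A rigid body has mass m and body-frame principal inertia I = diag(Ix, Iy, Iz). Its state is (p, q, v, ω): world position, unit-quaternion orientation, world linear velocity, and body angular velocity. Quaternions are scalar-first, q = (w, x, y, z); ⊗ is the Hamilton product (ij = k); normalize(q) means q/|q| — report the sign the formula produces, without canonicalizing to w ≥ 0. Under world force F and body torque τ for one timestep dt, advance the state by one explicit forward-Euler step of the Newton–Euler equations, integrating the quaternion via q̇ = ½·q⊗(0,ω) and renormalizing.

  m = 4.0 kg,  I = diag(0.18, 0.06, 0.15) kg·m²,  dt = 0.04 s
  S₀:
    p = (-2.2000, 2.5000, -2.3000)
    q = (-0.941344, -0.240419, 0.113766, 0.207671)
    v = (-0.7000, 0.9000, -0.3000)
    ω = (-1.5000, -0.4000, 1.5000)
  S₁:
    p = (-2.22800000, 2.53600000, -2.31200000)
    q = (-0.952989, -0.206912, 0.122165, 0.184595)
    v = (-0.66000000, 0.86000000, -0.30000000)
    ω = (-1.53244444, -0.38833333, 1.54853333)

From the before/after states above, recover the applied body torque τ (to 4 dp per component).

rate change Δω = (-0.03244444, 0.01166667, 0.04853333)
ω₀×(Iω₀) = (-0.0540, -0.0675, -0.0720)
I·α + gyro = (-0.2000, -0.0500, 0.1100)

τ = (-0.2000, -0.0500, 0.1100)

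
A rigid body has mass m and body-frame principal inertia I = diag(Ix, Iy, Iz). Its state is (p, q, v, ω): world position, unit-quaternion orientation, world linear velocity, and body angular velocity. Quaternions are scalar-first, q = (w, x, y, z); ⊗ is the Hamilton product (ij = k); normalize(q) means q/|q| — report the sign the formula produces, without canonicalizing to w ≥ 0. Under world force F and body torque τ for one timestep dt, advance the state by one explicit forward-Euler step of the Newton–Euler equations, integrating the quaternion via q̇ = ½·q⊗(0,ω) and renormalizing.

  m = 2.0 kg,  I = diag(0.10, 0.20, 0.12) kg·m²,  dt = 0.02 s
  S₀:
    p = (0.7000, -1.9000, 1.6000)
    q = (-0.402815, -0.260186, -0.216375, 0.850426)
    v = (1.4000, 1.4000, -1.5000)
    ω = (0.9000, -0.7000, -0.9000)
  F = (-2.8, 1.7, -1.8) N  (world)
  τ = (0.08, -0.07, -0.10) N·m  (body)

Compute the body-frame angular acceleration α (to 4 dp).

α = (1.3040, -0.4310, -0.3083)

ω×(Iω) gyroscopic = (-0.0504, 0.0162, -0.0630)
α = I⁻¹(τ − ω×Iω) = (1.3040, -0.4310, -0.3083)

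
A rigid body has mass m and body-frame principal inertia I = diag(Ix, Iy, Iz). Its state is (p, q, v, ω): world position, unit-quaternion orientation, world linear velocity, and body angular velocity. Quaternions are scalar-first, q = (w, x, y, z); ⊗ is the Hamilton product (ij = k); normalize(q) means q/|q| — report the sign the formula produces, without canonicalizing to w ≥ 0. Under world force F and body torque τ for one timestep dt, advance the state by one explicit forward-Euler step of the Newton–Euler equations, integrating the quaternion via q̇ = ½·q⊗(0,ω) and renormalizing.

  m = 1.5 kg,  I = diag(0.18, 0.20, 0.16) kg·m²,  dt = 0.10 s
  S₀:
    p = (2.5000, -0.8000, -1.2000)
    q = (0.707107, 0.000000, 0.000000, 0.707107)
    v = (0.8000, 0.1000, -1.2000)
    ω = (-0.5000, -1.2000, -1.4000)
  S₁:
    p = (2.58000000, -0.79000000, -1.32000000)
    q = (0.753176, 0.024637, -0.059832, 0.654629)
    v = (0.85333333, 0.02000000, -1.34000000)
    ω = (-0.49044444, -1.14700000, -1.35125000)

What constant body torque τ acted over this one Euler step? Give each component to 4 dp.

rate change Δω = (0.00955556, 0.05300000, 0.04875000)
precession coupling = (-0.0672, 0.0140, 0.0120)
I·α + gyro = (-0.0500, 0.1200, 0.0900)

τ = (-0.0500, 0.1200, 0.0900)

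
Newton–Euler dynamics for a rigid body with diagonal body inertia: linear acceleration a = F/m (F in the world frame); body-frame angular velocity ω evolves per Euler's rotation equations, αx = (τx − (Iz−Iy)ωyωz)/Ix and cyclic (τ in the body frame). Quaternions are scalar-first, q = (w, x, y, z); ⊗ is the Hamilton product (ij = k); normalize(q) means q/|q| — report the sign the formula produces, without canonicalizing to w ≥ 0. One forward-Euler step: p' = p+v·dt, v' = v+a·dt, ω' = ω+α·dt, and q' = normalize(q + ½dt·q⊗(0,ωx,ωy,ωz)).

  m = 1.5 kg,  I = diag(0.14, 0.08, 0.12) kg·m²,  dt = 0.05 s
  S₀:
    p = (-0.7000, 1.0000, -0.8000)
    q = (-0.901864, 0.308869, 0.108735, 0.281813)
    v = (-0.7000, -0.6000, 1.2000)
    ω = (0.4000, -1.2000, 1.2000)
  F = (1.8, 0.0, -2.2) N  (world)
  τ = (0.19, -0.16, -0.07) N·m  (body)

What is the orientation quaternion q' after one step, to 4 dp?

2q̇ = q⊗(0,ω) = (-0.3312412, 0.1079120, 0.8243192, -1.4963736)
q + ½dt·q⊗(0,ω), renormalized = (-0.9093, 0.3113, 0.1292, 0.2442)

q' = (-0.9093, 0.3113, 0.1292, 0.2442)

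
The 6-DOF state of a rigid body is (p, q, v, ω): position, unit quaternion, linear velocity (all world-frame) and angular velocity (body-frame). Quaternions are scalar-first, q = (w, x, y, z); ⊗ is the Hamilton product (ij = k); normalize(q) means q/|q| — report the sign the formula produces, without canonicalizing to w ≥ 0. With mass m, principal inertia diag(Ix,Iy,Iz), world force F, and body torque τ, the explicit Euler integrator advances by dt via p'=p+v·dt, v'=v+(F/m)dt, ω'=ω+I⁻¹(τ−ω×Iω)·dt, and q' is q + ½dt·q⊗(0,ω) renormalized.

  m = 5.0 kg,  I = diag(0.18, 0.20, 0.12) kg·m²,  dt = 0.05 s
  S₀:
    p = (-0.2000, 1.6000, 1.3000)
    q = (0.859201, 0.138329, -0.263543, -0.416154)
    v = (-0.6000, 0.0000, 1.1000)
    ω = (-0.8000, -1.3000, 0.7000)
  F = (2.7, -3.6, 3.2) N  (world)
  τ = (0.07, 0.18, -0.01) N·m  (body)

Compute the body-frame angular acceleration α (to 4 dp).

precession coupling ω×(Iω) = (0.0728, -0.0336, 0.0208)
angular accel α = (-0.0156, 1.0680, -0.2567)

α = (-0.0156, 1.0680, -0.2567)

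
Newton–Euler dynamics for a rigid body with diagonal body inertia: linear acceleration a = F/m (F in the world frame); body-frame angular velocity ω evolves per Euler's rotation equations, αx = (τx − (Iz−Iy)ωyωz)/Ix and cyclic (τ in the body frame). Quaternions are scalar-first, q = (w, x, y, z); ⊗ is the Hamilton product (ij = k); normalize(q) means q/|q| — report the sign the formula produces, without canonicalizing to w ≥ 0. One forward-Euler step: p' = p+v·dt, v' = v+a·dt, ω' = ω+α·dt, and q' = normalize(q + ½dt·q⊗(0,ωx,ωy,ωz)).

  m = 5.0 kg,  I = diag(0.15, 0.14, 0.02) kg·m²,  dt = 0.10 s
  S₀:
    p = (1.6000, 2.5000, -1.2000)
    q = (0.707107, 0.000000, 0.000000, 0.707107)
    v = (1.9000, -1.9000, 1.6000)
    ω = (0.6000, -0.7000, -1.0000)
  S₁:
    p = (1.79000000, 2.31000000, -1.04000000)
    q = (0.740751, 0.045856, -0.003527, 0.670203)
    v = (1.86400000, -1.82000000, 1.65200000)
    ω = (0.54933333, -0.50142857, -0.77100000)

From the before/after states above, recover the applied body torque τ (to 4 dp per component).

ω₁ − ω₀ = (-0.05066667, 0.19857143, 0.22900000)
ω₀×(Iω₀) = (-0.0840, -0.0780, 0.0042)
I·α + gyro = (-0.1600, 0.2000, 0.0500)

τ = (-0.1600, 0.2000, 0.0500)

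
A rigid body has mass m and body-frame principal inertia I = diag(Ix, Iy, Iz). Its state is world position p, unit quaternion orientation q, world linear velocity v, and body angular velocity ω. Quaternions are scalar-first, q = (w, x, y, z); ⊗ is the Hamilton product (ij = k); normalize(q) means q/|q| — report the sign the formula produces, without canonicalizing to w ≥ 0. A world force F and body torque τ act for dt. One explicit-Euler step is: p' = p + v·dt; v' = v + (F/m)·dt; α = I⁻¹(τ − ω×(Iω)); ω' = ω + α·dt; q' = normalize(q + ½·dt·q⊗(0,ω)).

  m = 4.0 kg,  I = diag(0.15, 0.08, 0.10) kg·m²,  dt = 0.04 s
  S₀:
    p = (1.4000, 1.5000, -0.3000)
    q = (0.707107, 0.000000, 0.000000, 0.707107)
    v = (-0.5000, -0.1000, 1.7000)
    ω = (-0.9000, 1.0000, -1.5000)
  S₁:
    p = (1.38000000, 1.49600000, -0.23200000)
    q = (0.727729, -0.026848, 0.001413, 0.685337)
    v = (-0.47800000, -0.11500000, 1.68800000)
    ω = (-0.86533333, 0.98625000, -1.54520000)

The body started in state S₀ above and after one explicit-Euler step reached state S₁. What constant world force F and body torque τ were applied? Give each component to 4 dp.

Δv = v₁−v₀ = (0.02200000, -0.01500000, -0.01200000)
applied force F = (2.2000, -1.5000, -1.2000)
ω₁ − ω₀ = (0.03466667, -0.01375000, -0.04520000)
I·α + gyro = (0.1000, 0.0400, -0.0500)

F = (2.2000, -1.5000, -1.2000)
τ = (0.1000, 0.0400, -0.0500)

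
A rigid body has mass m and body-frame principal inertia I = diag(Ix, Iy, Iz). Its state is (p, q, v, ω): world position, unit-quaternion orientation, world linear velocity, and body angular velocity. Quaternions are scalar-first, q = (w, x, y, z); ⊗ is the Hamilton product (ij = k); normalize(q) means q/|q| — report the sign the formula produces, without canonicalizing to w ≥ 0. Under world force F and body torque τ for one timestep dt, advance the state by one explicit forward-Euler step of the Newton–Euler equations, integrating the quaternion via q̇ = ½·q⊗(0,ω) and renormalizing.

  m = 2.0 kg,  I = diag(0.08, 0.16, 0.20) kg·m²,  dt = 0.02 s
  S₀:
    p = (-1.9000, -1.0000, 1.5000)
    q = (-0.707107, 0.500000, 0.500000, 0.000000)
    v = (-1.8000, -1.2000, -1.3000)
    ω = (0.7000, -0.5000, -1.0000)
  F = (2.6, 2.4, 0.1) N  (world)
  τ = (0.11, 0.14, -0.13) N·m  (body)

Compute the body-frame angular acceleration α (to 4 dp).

precession coupling ω×(Iω) = (0.0200, 0.0840, -0.0280)
α = I⁻¹(τ − ω×Iω) = (1.1250, 0.3500, -0.5100)

α = (1.1250, 0.3500, -0.5100)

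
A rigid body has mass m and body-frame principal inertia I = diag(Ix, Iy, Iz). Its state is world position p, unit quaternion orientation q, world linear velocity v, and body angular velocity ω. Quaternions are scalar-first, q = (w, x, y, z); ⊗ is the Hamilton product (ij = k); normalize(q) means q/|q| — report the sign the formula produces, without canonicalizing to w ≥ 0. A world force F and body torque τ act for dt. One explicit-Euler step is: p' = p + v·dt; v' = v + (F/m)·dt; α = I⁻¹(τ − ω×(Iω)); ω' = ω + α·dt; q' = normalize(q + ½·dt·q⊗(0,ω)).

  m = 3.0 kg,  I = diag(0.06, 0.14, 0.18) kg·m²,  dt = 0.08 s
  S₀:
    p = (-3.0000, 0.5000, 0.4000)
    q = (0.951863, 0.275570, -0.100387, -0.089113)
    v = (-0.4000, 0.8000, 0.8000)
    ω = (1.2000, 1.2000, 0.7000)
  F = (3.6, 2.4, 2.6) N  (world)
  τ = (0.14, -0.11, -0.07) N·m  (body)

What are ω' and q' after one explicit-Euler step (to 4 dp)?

ω' = (1.3419, 1.1947, 0.6177)
q' = (0.9434, 0.3219, -0.0665, -0.0443)

angular accel α = (1.7733, -0.0657, -1.0289)
ω + α·dt = (1.3419, 1.1947, 0.6177)
q⊗(0,ω) = (-0.1478405, 1.1789003, 0.8424010, 1.1174525)
updated quaternion q' = (0.9434, 0.3219, -0.0665, -0.0443)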